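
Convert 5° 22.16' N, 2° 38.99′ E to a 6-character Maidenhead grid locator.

JJ15hi

Add 180° to longitude and 90° to latitude: 182.6498, 95.3693.
Field: 182.6498/20 → 9 → J, 95.3693/10 → 9 → J; chars JJ.
Square: 2.6498/2 → 1, 5.3693/1 → 5; chars 15.
Subsquare: 0.6498/0.0833333 → 7 → h, 0.3693/0.0416667 → 8 → i; chars hi.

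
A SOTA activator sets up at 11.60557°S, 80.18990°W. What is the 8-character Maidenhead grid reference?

Add 180° to longitude and 90° to latitude: 99.81010, 78.39443.
Field: 99.81010/20 → 4 → E, 78.39443/10 → 7 → H; chars EH.
Square: 19.81010/2 → 9, 8.39443/1 → 8; chars 98.
Subsquare: 1.81010/0.0833333 → 21 → v, 0.39443/0.0416667 → 9 → j; chars vj.
Extended square: 0.06010/0.00833333 → 7, 0.01943/0.00416667 → 4; chars 74.

EH98vj74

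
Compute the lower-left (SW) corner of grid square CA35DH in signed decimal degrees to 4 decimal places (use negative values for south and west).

-84.7083, -133.7500

Field C=2, A=0: +2·20° lon, +0·10° lat → SW at lon -140°, lat -90°.
Square 3, 5: +3·2° lon, +5·1° lat → SW at lon -134°, lat -85°.
Subsquare d=3, h=7: +3·0.0833333° lon, +7·0.0416667° lat → SW at lon -133.75°, lat -84.7083°.
latitude -84.7083, longitude -133.7500.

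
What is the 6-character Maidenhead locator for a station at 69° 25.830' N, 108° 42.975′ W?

Add 180° to longitude and 90° to latitude: 71.2837, 159.4305.
Field: lon ⌊71.2837/20⌋ = 3 → D; lat ⌊159.4305/10⌋ = 15 → P.
Square: lon ⌊11.2837/2⌋ = 5; lat ⌊9.4305/1⌋ = 9.
Subsquare: lon ⌊1.2837/0.0833333⌋ = 15 → p; lat ⌊0.4305/0.0416667⌋ = 10 → k.

DP59pk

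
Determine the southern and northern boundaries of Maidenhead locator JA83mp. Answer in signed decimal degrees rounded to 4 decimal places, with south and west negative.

-86.3750, -86.3333

Field J=9, A=0: +9·20° lon, +0·10° lat → SW at lon 0°, lat -90°.
Square 8, 3: +8·2° lon, +3·1° lat → SW at lon 16°, lat -87°.
Subsquare m=12, p=15: +12·0.0833333° lon, +15·0.0416667° lat → SW at lon 17°, lat -86.375°.
Cell spans 0.0833333° lon × 0.0416667° lat.
south -86.3750, north -86.3333.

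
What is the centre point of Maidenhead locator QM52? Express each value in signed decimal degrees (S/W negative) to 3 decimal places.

32.500, 151.000

Field Q=16, M=12: +16·20° lon, +12·10° lat → SW at lon 140°, lat 30°.
Square 5, 2: +5·2° lon, +2·1° lat → SW at lon 150°, lat 32°.
Cell spans 2° lon × 1° lat. Centre is SW corner plus half of each.
latitude 32.500, longitude 151.000.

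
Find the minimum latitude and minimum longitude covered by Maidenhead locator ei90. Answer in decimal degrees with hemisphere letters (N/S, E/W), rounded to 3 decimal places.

Field E=4, I=8: +4·20° lon, +8·10° lat → SW at lon -100°, lat -10°.
Square 9, 0: +9·2° lon, +0·1° lat → SW at lon -82°, lat -10°.
latitude 10.000° S, longitude 82.000° W.

10.000° S, 82.000° W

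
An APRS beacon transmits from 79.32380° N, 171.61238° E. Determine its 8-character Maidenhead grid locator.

RQ59th37

Offset from 180°W / 90°S: lon 351.61238°, lat 169.32380°.
Field: lon ⌊351.61238/20⌋ = 17 → R; lat ⌊169.32380/10⌋ = 16 → Q.
Square: lon ⌊11.61238/2⌋ = 5; lat ⌊9.32380/1⌋ = 9.
Subsquare: lon ⌊1.61238/0.0833333⌋ = 19 → t; lat ⌊0.32380/0.0416667⌋ = 7 → h.
Extended square: lon ⌊0.02905/0.00833333⌋ = 3; lat ⌊0.03213/0.00416667⌋ = 7.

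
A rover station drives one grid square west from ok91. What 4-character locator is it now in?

Longitude square 9; −1 → 8.
The latitude characters are unchanged.

OK81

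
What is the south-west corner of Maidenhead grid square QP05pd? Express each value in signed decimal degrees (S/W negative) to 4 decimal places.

65.1250, 141.2500

Field Q=16, P=15: +16·20° lon, +15·10° lat → SW at lon 140°, lat 60°.
Square 0, 5: +0·2° lon, +5·1° lat → SW at lon 140°, lat 65°.
Subsquare p=15, d=3: +15·0.0833333° lon, +3·0.0416667° lat → SW at lon 141.25°, lat 65.125°.
latitude 65.1250, longitude 141.2500.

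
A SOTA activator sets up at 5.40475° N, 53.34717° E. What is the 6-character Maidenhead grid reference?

LJ65qj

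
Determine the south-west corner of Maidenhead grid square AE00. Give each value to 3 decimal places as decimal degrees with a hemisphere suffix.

50.000° S, 180.000° W

Field A=0, E=4: +0·20° lon, +4·10° lat → SW at lon -180°, lat -50°.
Square 0, 0: +0·2° lon, +0·1° lat → SW at lon -180°, lat -50°.
latitude 50.000° S, longitude 180.000° W.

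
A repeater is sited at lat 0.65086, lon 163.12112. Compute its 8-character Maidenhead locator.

Shift to the Maidenhead origin (180°W, 90°S): lon 343.12112, lat 90.65086.
Field: 343.12112/20 → 17 → R, 90.65086/10 → 9 → J; chars RJ.
Square: 3.12112/2 → 1, 0.65086/1 → 0; chars 10.
Subsquare: 1.12112/0.0833333 → 13 → n, 0.65086/0.0416667 → 15 → p; chars np.
Extended square: 0.03779/0.00833333 → 4, 0.02586/0.00416667 → 6; chars 46.

RJ10np46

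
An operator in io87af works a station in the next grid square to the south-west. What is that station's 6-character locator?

IO77xe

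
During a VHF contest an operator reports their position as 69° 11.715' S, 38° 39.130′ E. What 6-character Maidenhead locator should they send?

Offset from 180°W / 90°S: lon 218.6522°, lat 20.8047°.
Field: 218.6522/20 → 10 → K, 20.8047/10 → 2 → C; chars KC.
Square: 18.6522/2 → 9, 0.8047/1 → 0; chars 90.
Subsquare: 0.6522/0.0833333 → 7 → h, 0.8047/0.0416667 → 19 → t; chars ht.

KC90ht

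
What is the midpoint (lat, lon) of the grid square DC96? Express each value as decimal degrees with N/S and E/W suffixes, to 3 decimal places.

Field D=3, C=2: +3·20° lon, +2·10° lat → SW at lon -120°, lat -70°.
Square 9, 6: +9·2° lon, +6·1° lat → SW at lon -102°, lat -64°.
Cell spans 2° lon × 1° lat. Centre is SW corner plus half of each.
latitude 63.500° S, longitude 101.000° W.

63.500° S, 101.000° W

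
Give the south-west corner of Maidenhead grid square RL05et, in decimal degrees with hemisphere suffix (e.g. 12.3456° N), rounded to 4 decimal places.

25.7917° N, 160.3333° E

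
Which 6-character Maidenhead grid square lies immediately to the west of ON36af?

Longitude subsquare a = 0; −1 → -1, wraps to 23 = x, carry into square.
Longitude square 3; −1 → 2.
The latitude characters are unchanged.

ON26xf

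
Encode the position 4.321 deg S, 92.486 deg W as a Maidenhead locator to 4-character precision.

EI35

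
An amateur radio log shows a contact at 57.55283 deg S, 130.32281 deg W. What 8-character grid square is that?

Offset from 180°W / 90°S: lon 49.67719°, lat 32.44717°.
Field: 49.67719/20 → 2 → C, 32.44717/10 → 3 → D; chars CD.
Square: 9.67719/2 → 4, 2.44717/1 → 2; chars 42.
Subsquare: 1.67719/0.0833333 → 20 → u, 0.44717/0.0416667 → 10 → k; chars uk.
Extended square: 0.01052/0.00833333 → 1, 0.03050/0.00416667 → 7; chars 17.

CD42uk17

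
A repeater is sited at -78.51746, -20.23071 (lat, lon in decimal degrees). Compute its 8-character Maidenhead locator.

Offset from 180°W / 90°S: lon 159.76929°, lat 11.48254°.
Field: 159.76929/20 → 7 → H, 11.48254/10 → 1 → B; chars HB.
Square: 19.76929/2 → 9, 1.48254/1 → 1; chars 91.
Subsquare: 1.76929/0.0833333 → 21 → v, 0.48254/0.0416667 → 11 → l; chars vl.
Extended square: 0.01929/0.00833333 → 2, 0.02421/0.00416667 → 5; chars 25.

HB91vl25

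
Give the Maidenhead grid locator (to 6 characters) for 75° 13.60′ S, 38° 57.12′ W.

HB04ms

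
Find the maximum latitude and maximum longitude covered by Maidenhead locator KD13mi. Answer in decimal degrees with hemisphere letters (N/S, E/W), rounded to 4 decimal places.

56.6250° S, 23.0833° E

Field K=10, D=3: +10·20° lon, +3·10° lat → SW at lon 20°, lat -60°.
Square 1, 3: +1·2° lon, +3·1° lat → SW at lon 22°, lat -57°.
Subsquare m=12, i=8: +12·0.0833333° lon, +8·0.0416667° lat → SW at lon 23°, lat -56.6667°.
Cell spans 0.0833333° lon × 0.0416667° lat. NE corner is SW corner plus one full cell.
latitude 56.6250° S, longitude 23.0833° E.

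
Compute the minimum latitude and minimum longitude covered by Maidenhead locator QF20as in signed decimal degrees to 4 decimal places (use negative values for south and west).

Field Q=16, F=5: +16·20° lon, +5·10° lat → SW at lon 140°, lat -40°.
Square 2, 0: +2·2° lon, +0·1° lat → SW at lon 144°, lat -40°.
Subsquare a=0, s=18: +0·0.0833333° lon, +18·0.0416667° lat → SW at lon 144°, lat -39.25°.
latitude -39.2500, longitude 144.0000.

-39.2500, 144.0000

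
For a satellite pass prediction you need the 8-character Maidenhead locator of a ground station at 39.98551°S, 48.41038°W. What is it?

GF50ta03

Shift to the Maidenhead origin (180°W, 90°S): lon 131.58962, lat 50.01449.
Field: 131.58962/20 → 6 → G, 50.01449/10 → 5 → F; chars GF.
Square: 11.58962/2 → 5, 0.01449/1 → 0; chars 50.
Subsquare: 1.58962/0.0833333 → 19 → t, 0.01449/0.0416667 → 0 → a; chars ta.
Extended square: 0.00629/0.00833333 → 0, 0.01449/0.00416667 → 3; chars 03.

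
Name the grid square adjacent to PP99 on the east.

QP09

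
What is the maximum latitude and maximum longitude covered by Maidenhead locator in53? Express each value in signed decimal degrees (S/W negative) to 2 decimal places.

Field I=8, N=13: +8·20° lon, +13·10° lat → SW at lon -20°, lat 40°.
Square 5, 3: +5·2° lon, +3·1° lat → SW at lon -10°, lat 43°.
Cell spans 2° lon × 1° lat. NE corner is SW corner plus one full cell.
latitude 44.00, longitude -8.00.

44.00, -8.00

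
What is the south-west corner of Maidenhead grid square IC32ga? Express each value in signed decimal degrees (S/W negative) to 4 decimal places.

Field I=8, C=2: +8·20° lon, +2·10° lat → SW at lon -20°, lat -70°.
Square 3, 2: +3·2° lon, +2·1° lat → SW at lon -14°, lat -68°.
Subsquare g=6, a=0: +6·0.0833333° lon, +0·0.0416667° lat → SW at lon -13.5°, lat -68°.
latitude -68.0000, longitude -13.5000.

-68.0000, -13.5000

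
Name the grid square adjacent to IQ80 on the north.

Latitude square 0; +1 → 1.
The longitude characters are unchanged.

IQ81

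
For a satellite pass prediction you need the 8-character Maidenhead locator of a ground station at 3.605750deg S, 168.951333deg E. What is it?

RI46lj44

Add 180° to longitude and 90° to latitude: 348.95133, 86.39425.
Field: 348.95133/20 → 17 → R, 86.39425/10 → 8 → I; chars RI.
Square: 8.95133/2 → 4, 6.39425/1 → 6; chars 46.
Subsquare: 0.95133/0.0833333 → 11 → l, 0.39425/0.0416667 → 9 → j; chars lj.
Extended square: 0.03467/0.00833333 → 4, 0.01925/0.00416667 → 4; chars 44.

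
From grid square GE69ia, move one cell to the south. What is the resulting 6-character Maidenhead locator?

GE68ix

Latitude subsquare a = 0; −1 → -1, wraps to 23 = x, carry into square.
Latitude square 9; −1 → 8.
The longitude characters are unchanged.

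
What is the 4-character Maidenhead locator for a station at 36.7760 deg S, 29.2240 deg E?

KF43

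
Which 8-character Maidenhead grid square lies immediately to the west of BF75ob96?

BF75ob86

Longitude extended square 9; −1 → 8.
The latitude characters are unchanged.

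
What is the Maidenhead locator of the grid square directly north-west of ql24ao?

Longitude subsquare a = 0; −1 → -1, wraps to 23 = x, carry into square.
Longitude square 2; −1 → 1.
Latitude subsquare o = 14; +1 → 15 = p.

QL14xp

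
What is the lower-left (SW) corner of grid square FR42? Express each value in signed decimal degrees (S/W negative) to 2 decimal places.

Field F=5, R=17: +5·20° lon, +17·10° lat → SW at lon -80°, lat 80°.
Square 4, 2: +4·2° lon, +2·1° lat → SW at lon -72°, lat 82°.
latitude 82.00, longitude -72.00.

82.00, -72.00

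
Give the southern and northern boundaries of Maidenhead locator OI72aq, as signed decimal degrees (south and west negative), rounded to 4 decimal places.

-7.3333, -7.2917

Field O=14, I=8: +14·20° lon, +8·10° lat → SW at lon 100°, lat -10°.
Square 7, 2: +7·2° lon, +2·1° lat → SW at lon 114°, lat -8°.
Subsquare a=0, q=16: +0·0.0833333° lon, +16·0.0416667° lat → SW at lon 114°, lat -7.33333°.
Cell spans 0.0833333° lon × 0.0416667° lat.
south -7.3333, north -7.2917.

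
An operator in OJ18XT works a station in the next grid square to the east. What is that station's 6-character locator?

OJ28at

Longitude subsquare x = 23; +1 → 24, wraps to 0 = a, carry into square.
Longitude square 1; +1 → 2.
The latitude characters are unchanged.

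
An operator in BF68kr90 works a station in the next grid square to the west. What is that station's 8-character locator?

Longitude extended square 9; −1 → 8.
The latitude characters are unchanged.

BF68kr80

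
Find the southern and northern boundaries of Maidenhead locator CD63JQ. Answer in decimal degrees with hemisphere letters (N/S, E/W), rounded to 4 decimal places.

Field C=2, D=3: +2·20° lon, +3·10° lat → SW at lon -140°, lat -60°.
Square 6, 3: +6·2° lon, +3·1° lat → SW at lon -128°, lat -57°.
Subsquare j=9, q=16: +9·0.0833333° lon, +16·0.0416667° lat → SW at lon -127.25°, lat -56.3333°.
Cell spans 0.0833333° lon × 0.0416667° lat.
south 56.3333° S, north 56.2917° S.

56.3333° S, 56.2917° S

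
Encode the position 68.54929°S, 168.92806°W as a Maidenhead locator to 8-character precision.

AC51mk88

Add 180° to longitude and 90° to latitude: 11.07194, 21.45071.
Field: lon ⌊11.07194/20⌋ = 0 → A; lat ⌊21.45071/10⌋ = 2 → C.
Square: lon ⌊11.07194/2⌋ = 5; lat ⌊1.45071/1⌋ = 1.
Subsquare: lon ⌊1.07194/0.0833333⌋ = 12 → m; lat ⌊0.45071/0.0416667⌋ = 10 → k.
Extended square: lon ⌊0.07194/0.00833333⌋ = 8; lat ⌊0.03404/0.00416667⌋ = 8.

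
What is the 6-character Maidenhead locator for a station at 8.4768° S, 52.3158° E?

LI61dm

Add 180° to longitude and 90° to latitude: 232.3158, 81.5232.
Field: lon ⌊232.3158/20⌋ = 11 → L; lat ⌊81.5232/10⌋ = 8 → I.
Square: lon ⌊12.3158/2⌋ = 6; lat ⌊1.5232/1⌋ = 1.
Subsquare: lon ⌊0.3158/0.0833333⌋ = 3 → d; lat ⌊0.5232/0.0416667⌋ = 12 → m.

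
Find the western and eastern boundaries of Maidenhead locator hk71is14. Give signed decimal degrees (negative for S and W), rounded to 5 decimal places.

-25.32500, -25.31667

Field H=7, K=10: +7·20° lon, +10·10° lat → SW at lon -40°, lat 10°.
Square 7, 1: +7·2° lon, +1·1° lat → SW at lon -26°, lat 11°.
Subsquare i=8, s=18: +8·0.0833333° lon, +18·0.0416667° lat → SW at lon -25.3333°, lat 11.75°.
Extended square 1, 4: +1·0.00833333° lon, +4·0.00416667° lat → SW at lon -25.325°, lat 11.7667°.
Cell spans 0.00833333° lon × 0.00416667° lat.
west -25.32500, east -25.31667.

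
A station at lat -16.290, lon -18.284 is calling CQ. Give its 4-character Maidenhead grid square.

IH03

Shift to the Maidenhead origin (180°W, 90°S): lon 161.72, lat 73.71.
Field (20°×10°, letters A–R): 161.72/20 → 8 → I, 73.71/10 → 7 → H; chars IH.
Square (2°×1°, digits 0–9): 1.72/2 → 0, 3.71/1 → 3; chars 03.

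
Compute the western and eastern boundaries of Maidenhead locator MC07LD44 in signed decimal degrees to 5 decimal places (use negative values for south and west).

Field M=12, C=2: +12·20° lon, +2·10° lat → SW at lon 60°, lat -70°.
Square 0, 7: +0·2° lon, +7·1° lat → SW at lon 60°, lat -63°.
Subsquare l=11, d=3: +11·0.0833333° lon, +3·0.0416667° lat → SW at lon 60.9167°, lat -62.875°.
Extended square 4, 4: +4·0.00833333° lon, +4·0.00416667° lat → SW at lon 60.95°, lat -62.8583°.
Cell spans 0.00833333° lon × 0.00416667° lat.
west 60.95000, east 60.95833.

60.95000, 60.95833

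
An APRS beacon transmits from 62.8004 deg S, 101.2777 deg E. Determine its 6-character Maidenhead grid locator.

OC07pe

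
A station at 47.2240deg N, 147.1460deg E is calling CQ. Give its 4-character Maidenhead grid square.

QN37

Shift to the Maidenhead origin (180°W, 90°S): lon 327.15, lat 137.22.
Field (20°×10°, letters A–R): 327.15/20 → 16 → Q, 137.22/10 → 13 → N; chars QN.
Square (2°×1°, digits 0–9): 7.15/2 → 3, 7.22/1 → 7; chars 37.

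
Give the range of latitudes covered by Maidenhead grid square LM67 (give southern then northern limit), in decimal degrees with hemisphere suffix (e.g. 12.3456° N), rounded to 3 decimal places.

37.000° N, 38.000° N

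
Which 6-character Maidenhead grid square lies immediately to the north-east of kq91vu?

KQ91wv

Longitude subsquare v = 21; +1 → 22 = w.
Latitude subsquare u = 20; +1 → 21 = v.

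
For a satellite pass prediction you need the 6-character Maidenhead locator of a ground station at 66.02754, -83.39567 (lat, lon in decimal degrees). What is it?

Add 180° to longitude and 90° to latitude: 96.6043, 156.0275.
Field: lon ⌊96.6043/20⌋ = 4 → E; lat ⌊156.0275/10⌋ = 15 → P.
Square: lon ⌊16.6043/2⌋ = 8; lat ⌊6.0275/1⌋ = 6.
Subsquare: lon ⌊0.6043/0.0833333⌋ = 7 → h; lat ⌊0.0275/0.0416667⌋ = 0 → a.

EP86ha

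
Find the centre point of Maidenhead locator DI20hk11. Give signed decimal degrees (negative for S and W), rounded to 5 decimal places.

-9.57708, -115.40417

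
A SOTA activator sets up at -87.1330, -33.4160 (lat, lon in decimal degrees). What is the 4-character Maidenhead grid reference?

Offset from 180°W / 90°S: lon 146.58°, lat 2.87°.
Field (20°×10°, letters A–R): 146.58/20 → 7 → H, 2.87/10 → 0 → A; chars HA.
Square (2°×1°, digits 0–9): 6.58/2 → 3, 2.87/1 → 2; chars 32.

HA32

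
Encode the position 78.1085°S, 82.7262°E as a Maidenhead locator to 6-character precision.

NB11iv

Add 180° to longitude and 90° to latitude: 262.7262, 11.8915.
Field: 262.7262/20 → 13 → N, 11.8915/10 → 1 → B; chars NB.
Square: 2.7262/2 → 1, 1.8915/1 → 1; chars 11.
Subsquare: 0.7262/0.0833333 → 8 → i, 0.8915/0.0416667 → 21 → v; chars iv.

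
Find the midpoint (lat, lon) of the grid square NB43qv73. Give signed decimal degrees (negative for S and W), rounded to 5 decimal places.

Field N=13, B=1: +13·20° lon, +1·10° lat → SW at lon 80°, lat -80°.
Square 4, 3: +4·2° lon, +3·1° lat → SW at lon 88°, lat -77°.
Subsquare q=16, v=21: +16·0.0833333° lon, +21·0.0416667° lat → SW at lon 89.3333°, lat -76.125°.
Extended square 7, 3: +7·0.00833333° lon, +3·0.00416667° lat → SW at lon 89.3917°, lat -76.1125°.
Cell spans 0.00833333° lon × 0.00416667° lat. Centre is SW corner plus half of each.
latitude -76.11042, longitude 89.39583.

-76.11042, 89.39583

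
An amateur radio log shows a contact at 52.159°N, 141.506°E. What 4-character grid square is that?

QO02

Add 180° to longitude and 90° to latitude: 321.51, 142.16.
Field: lon ⌊321.51/20⌋ = 16 → Q; lat ⌊142.16/10⌋ = 14 → O.
Square: lon ⌊1.51/2⌋ = 0; lat ⌊2.16/1⌋ = 2.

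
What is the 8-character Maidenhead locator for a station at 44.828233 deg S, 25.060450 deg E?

Shift to the Maidenhead origin (180°W, 90°S): lon 205.06045, lat 45.17177.
Field (20°×10°, letters A–R): lon ⌊205.06045/20⌋ = 10 → K; lat ⌊45.17177/10⌋ = 4 → E.
Square (2°×1°, digits 0–9): lon ⌊5.06045/2⌋ = 2; lat ⌊5.17177/1⌋ = 5.
Subsquare (5′×2.5′, letters a–x): lon ⌊1.06045/0.0833333⌋ = 12 → m; lat ⌊0.17177/0.0416667⌋ = 4 → e.
Extended square (30″×15″, digits 0–9): lon ⌊0.06045/0.00833333⌋ = 7; lat ⌊0.00510/0.00416667⌋ = 1.

KE25me71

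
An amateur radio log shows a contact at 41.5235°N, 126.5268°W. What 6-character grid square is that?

CN61rm

Add 180° to longitude and 90° to latitude: 53.4732, 131.5235.
Field: 53.4732/20 → 2 → C, 131.5235/10 → 13 → N; chars CN.
Square: 13.4732/2 → 6, 1.5235/1 → 1; chars 61.
Subsquare: 1.4732/0.0833333 → 17 → r, 0.5235/0.0416667 → 12 → m; chars rm.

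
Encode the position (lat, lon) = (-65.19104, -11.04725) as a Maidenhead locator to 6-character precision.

IC44lt

Add 180° to longitude and 90° to latitude: 168.9528, 24.8090.
Field: 168.9528/20 → 8 → I, 24.8090/10 → 2 → C; chars IC.
Square: 8.9528/2 → 4, 4.8090/1 → 4; chars 44.
Subsquare: 0.9528/0.0833333 → 11 → l, 0.8090/0.0416667 → 19 → t; chars lt.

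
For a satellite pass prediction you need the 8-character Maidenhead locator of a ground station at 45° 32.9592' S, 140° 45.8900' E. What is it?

Offset from 180°W / 90°S: lon 320.76483°, lat 44.45068°.
Field: lon ⌊320.76483/20⌋ = 16 → Q; lat ⌊44.45068/10⌋ = 4 → E.
Square: lon ⌊0.76483/2⌋ = 0; lat ⌊4.45068/1⌋ = 4.
Subsquare: lon ⌊0.76483/0.0833333⌋ = 9 → j; lat ⌊0.45068/0.0416667⌋ = 10 → k.
Extended square: lon ⌊0.01483/0.00833333⌋ = 1; lat ⌊0.03401/0.00416667⌋ = 8.

QE04jk18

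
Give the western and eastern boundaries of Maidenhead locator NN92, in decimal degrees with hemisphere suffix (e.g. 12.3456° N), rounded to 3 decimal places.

98.000° E, 100.000° E

Field N=13, N=13: +13·20° lon, +13·10° lat → SW at lon 80°, lat 40°.
Square 9, 2: +9·2° lon, +2·1° lat → SW at lon 98°, lat 42°.
Cell spans 2° lon × 1° lat.
west 98.000° E, east 100.000° E.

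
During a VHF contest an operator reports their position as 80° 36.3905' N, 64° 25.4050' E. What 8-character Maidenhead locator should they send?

MR20fo05

Shift to the Maidenhead origin (180°W, 90°S): lon 244.42342, lat 170.60651.
Field (20°×10°, letters A–R): lon ⌊244.42342/20⌋ = 12 → M; lat ⌊170.60651/10⌋ = 17 → R.
Square (2°×1°, digits 0–9): lon ⌊4.42342/2⌋ = 2; lat ⌊0.60651/1⌋ = 0.
Subsquare (5′×2.5′, letters a–x): lon ⌊0.42342/0.0833333⌋ = 5 → f; lat ⌊0.60651/0.0416667⌋ = 14 → o.
Extended square (30″×15″, digits 0–9): lon ⌊0.00675/0.00833333⌋ = 0; lat ⌊0.02318/0.00416667⌋ = 5.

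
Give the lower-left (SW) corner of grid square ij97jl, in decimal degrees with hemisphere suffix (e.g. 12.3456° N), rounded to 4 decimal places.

7.4583° N, 1.2500° W

Field I=8, J=9: +8·20° lon, +9·10° lat → SW at lon -20°, lat 0°.
Square 9, 7: +9·2° lon, +7·1° lat → SW at lon -2°, lat 7°.
Subsquare j=9, l=11: +9·0.0833333° lon, +11·0.0416667° lat → SW at lon -1.25°, lat 7.45833°.
latitude 7.4583° N, longitude 1.2500° W.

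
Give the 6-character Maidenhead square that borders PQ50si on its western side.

PQ50ri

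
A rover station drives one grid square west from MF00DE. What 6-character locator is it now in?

MF00ce

Longitude subsquare d = 3; −1 → 2 = c.
The latitude characters are unchanged.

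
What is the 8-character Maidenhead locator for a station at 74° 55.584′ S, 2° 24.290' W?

IB85tb17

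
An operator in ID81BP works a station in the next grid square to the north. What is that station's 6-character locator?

ID81bq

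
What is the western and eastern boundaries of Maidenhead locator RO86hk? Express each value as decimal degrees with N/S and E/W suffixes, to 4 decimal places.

Field R=17, O=14: +17·20° lon, +14·10° lat → SW at lon 160°, lat 50°.
Square 8, 6: +8·2° lon, +6·1° lat → SW at lon 176°, lat 56°.
Subsquare h=7, k=10: +7·0.0833333° lon, +10·0.0416667° lat → SW at lon 176.583°, lat 56.4167°.
Cell spans 0.0833333° lon × 0.0416667° lat.
west 176.5833° E, east 176.6667° E.

176.5833° E, 176.6667° E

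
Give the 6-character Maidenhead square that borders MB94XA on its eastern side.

NB04aa

Longitude subsquare x = 23; +1 → 24, wraps to 0 = a, carry into square.
Longitude square 9; +1 → 10, wraps to 0, carry into field.
Longitude field M = 12; +1 → 13 = N.
The latitude characters are unchanged.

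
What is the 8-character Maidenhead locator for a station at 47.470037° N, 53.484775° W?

GN37gl12

Add 180° to longitude and 90° to latitude: 126.51523, 137.47004.
Field: 126.51523/20 → 6 → G, 137.47004/10 → 13 → N; chars GN.
Square: 6.51523/2 → 3, 7.47004/1 → 7; chars 37.
Subsquare: 0.51523/0.0833333 → 6 → g, 0.47004/0.0416667 → 11 → l; chars gl.
Extended square: 0.01523/0.00833333 → 1, 0.01170/0.00416667 → 2; chars 12.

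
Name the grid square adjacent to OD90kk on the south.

OD90kj

Latitude subsquare k = 10; −1 → 9 = j.
The longitude characters are unchanged.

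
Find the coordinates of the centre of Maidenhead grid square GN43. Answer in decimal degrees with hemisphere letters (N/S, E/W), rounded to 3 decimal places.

Field G=6, N=13: +6·20° lon, +13·10° lat → SW at lon -60°, lat 40°.
Square 4, 3: +4·2° lon, +3·1° lat → SW at lon -52°, lat 43°.
Cell spans 2° lon × 1° lat. Centre is SW corner plus half of each.
latitude 43.500° N, longitude 51.000° W.

43.500° N, 51.000° W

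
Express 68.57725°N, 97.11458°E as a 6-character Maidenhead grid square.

Add 180° to longitude and 90° to latitude: 277.1146, 158.5772.
Field: 277.1146/20 → 13 → N, 158.5772/10 → 15 → P; chars NP.
Square: 17.1146/2 → 8, 8.5772/1 → 8; chars 88.
Subsquare: 1.1146/0.0833333 → 13 → n, 0.5772/0.0416667 → 13 → n; chars nn.

NP88nn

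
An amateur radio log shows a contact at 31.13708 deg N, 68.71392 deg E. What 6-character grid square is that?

MM41id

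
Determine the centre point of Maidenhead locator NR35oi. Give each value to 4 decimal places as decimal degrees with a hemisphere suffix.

Field N=13, R=17: +13·20° lon, +17·10° lat → SW at lon 80°, lat 80°.
Square 3, 5: +3·2° lon, +5·1° lat → SW at lon 86°, lat 85°.
Subsquare o=14, i=8: +14·0.0833333° lon, +8·0.0416667° lat → SW at lon 87.1667°, lat 85.3333°.
Cell spans 0.0833333° lon × 0.0416667° lat. Centre is SW corner plus half of each.
latitude 85.3542° N, longitude 87.2083° E.

85.3542° N, 87.2083° E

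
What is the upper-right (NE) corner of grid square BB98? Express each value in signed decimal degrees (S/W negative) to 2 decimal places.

-71.00, -140.00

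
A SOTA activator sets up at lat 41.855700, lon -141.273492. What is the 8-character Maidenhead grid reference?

BN91iu75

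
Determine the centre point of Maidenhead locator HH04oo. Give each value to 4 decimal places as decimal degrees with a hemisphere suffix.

Field H=7, H=7: +7·20° lon, +7·10° lat → SW at lon -40°, lat -20°.
Square 0, 4: +0·2° lon, +4·1° lat → SW at lon -40°, lat -16°.
Subsquare o=14, o=14: +14·0.0833333° lon, +14·0.0416667° lat → SW at lon -38.8333°, lat -15.4167°.
Cell spans 0.0833333° lon × 0.0416667° lat. Centre is SW corner plus half of each.
latitude 15.3958° S, longitude 38.7917° W.

15.3958° S, 38.7917° W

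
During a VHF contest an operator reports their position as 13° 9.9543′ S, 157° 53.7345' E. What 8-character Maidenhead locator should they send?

QH86wu70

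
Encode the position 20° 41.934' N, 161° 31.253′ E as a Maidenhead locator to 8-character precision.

RL00sq27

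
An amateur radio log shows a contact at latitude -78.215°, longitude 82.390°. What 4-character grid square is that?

NB11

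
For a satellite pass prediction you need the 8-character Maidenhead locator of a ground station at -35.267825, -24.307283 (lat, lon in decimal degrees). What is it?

HF74ur35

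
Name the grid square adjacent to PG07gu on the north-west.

PG07fv

Longitude subsquare g = 6; −1 → 5 = f.
Latitude subsquare u = 20; +1 → 21 = v.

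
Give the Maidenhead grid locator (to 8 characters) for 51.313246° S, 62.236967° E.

Shift to the Maidenhead origin (180°W, 90°S): lon 242.23697, lat 38.68675.
Field: lon ⌊242.23697/20⌋ = 12 → M; lat ⌊38.68675/10⌋ = 3 → D.
Square: lon ⌊2.23697/2⌋ = 1; lat ⌊8.68675/1⌋ = 8.
Subsquare: lon ⌊0.23697/0.0833333⌋ = 2 → c; lat ⌊0.68675/0.0416667⌋ = 16 → q.
Extended square: lon ⌊0.07030/0.00833333⌋ = 8; lat ⌊0.02009/0.00416667⌋ = 4.

MD18cq84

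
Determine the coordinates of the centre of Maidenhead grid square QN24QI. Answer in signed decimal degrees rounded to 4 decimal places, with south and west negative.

Field Q=16, N=13: +16·20° lon, +13·10° lat → SW at lon 140°, lat 40°.
Square 2, 4: +2·2° lon, +4·1° lat → SW at lon 144°, lat 44°.
Subsquare q=16, i=8: +16·0.0833333° lon, +8·0.0416667° lat → SW at lon 145.333°, lat 44.3333°.
Cell spans 0.0833333° lon × 0.0416667° lat. Centre is SW corner plus half of each.
latitude 44.3542, longitude 145.3750.

44.3542, 145.3750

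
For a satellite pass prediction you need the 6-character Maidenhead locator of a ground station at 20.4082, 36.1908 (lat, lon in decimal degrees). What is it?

KL80cj

Offset from 180°W / 90°S: lon 216.1908°, lat 110.4082°.
Field: 216.1908/20 → 10 → K, 110.4082/10 → 11 → L; chars KL.
Square: 16.1908/2 → 8, 0.4082/1 → 0; chars 80.
Subsquare: 0.1908/0.0833333 → 2 → c, 0.4082/0.0416667 → 9 → j; chars cj.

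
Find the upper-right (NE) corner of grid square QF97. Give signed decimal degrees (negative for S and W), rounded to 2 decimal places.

Field Q=16, F=5: +16·20° lon, +5·10° lat → SW at lon 140°, lat -40°.
Square 9, 7: +9·2° lon, +7·1° lat → SW at lon 158°, lat -33°.
Cell spans 2° lon × 1° lat. NE corner is SW corner plus one full cell.
latitude -32.00, longitude 160.00.

-32.00, 160.00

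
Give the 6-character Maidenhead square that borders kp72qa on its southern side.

KP71qx

Latitude subsquare a = 0; −1 → -1, wraps to 23 = x, carry into square.
Latitude square 2; −1 → 1.
The longitude characters are unchanged.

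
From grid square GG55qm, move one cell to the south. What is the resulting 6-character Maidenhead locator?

GG55ql

Latitude subsquare m = 12; −1 → 11 = l.
The longitude characters are unchanged.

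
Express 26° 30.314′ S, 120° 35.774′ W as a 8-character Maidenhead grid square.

Shift to the Maidenhead origin (180°W, 90°S): lon 59.40377, lat 63.49477.
Field (20°×10°, letters A–R): lon ⌊59.40377/20⌋ = 2 → C; lat ⌊63.49477/10⌋ = 6 → G.
Square (2°×1°, digits 0–9): lon ⌊19.40377/2⌋ = 9; lat ⌊3.49477/1⌋ = 3.
Subsquare (5′×2.5′, letters a–x): lon ⌊1.40377/0.0833333⌋ = 16 → q; lat ⌊0.49477/0.0416667⌋ = 11 → l.
Extended square (30″×15″, digits 0–9): lon ⌊0.07043/0.00833333⌋ = 8; lat ⌊0.03643/0.00416667⌋ = 8.

CG93ql88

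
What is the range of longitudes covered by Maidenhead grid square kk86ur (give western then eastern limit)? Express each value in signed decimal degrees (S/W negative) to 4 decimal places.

37.6667, 37.7500

Field K=10, K=10: +10·20° lon, +10·10° lat → SW at lon 20°, lat 10°.
Square 8, 6: +8·2° lon, +6·1° lat → SW at lon 36°, lat 16°.
Subsquare u=20, r=17: +20·0.0833333° lon, +17·0.0416667° lat → SW at lon 37.6667°, lat 16.7083°.
Cell spans 0.0833333° lon × 0.0416667° lat.
west 37.6667, east 37.7500.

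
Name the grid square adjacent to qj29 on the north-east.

QK30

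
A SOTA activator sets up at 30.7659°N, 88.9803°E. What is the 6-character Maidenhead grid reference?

Shift to the Maidenhead origin (180°W, 90°S): lon 268.9803, lat 120.7659.
Field (20°×10°, letters A–R): lon ⌊268.9803/20⌋ = 13 → N; lat ⌊120.7659/10⌋ = 12 → M.
Square (2°×1°, digits 0–9): lon ⌊8.9803/2⌋ = 4; lat ⌊0.7659/1⌋ = 0.
Subsquare (5′×2.5′, letters a–x): lon ⌊0.9803/0.0833333⌋ = 11 → l; lat ⌊0.7659/0.0416667⌋ = 18 → s.

NM40ls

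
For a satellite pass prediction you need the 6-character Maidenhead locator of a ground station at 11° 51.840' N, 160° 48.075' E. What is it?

RK01ju

Add 180° to longitude and 90° to latitude: 340.8012, 101.8640.
Field (20°×10°, letters A–R): lon ⌊340.8012/20⌋ = 17 → R; lat ⌊101.8640/10⌋ = 10 → K.
Square (2°×1°, digits 0–9): lon ⌊0.8012/2⌋ = 0; lat ⌊1.8640/1⌋ = 1.
Subsquare (5′×2.5′, letters a–x): lon ⌊0.8012/0.0833333⌋ = 9 → j; lat ⌊0.8640/0.0416667⌋ = 20 → u.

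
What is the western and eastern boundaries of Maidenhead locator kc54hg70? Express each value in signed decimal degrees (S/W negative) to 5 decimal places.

Field K=10, C=2: +10·20° lon, +2·10° lat → SW at lon 20°, lat -70°.
Square 5, 4: +5·2° lon, +4·1° lat → SW at lon 30°, lat -66°.
Subsquare h=7, g=6: +7·0.0833333° lon, +6·0.0416667° lat → SW at lon 30.5833°, lat -65.75°.
Extended square 7, 0: +7·0.00833333° lon, +0·0.00416667° lat → SW at lon 30.6417°, lat -65.75°.
Cell spans 0.00833333° lon × 0.00416667° lat.
west 30.64167, east 30.65000.

30.64167, 30.65000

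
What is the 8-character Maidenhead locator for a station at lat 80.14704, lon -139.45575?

CR00gd55

Offset from 180°W / 90°S: lon 40.54425°, lat 170.14704°.
Field: lon ⌊40.54425/20⌋ = 2 → C; lat ⌊170.14704/10⌋ = 17 → R.
Square: lon ⌊0.54425/2⌋ = 0; lat ⌊0.14704/1⌋ = 0.
Subsquare: lon ⌊0.54425/0.0833333⌋ = 6 → g; lat ⌊0.14704/0.0416667⌋ = 3 → d.
Extended square: lon ⌊0.04425/0.00833333⌋ = 5; lat ⌊0.02204/0.00416667⌋ = 5.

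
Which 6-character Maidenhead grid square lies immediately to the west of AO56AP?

AO46xp

Longitude subsquare a = 0; −1 → -1, wraps to 23 = x, carry into square.
Longitude square 5; −1 → 4.
The latitude characters are unchanged.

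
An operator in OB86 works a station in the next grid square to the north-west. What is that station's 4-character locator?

OB77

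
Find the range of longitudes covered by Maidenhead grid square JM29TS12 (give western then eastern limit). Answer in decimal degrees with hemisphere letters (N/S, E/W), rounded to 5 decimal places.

5.59167° E, 5.60000° E

Field J=9, M=12: +9·20° lon, +12·10° lat → SW at lon 0°, lat 30°.
Square 2, 9: +2·2° lon, +9·1° lat → SW at lon 4°, lat 39°.
Subsquare t=19, s=18: +19·0.0833333° lon, +18·0.0416667° lat → SW at lon 5.58333°, lat 39.75°.
Extended square 1, 2: +1·0.00833333° lon, +2·0.00416667° lat → SW at lon 5.59167°, lat 39.7583°.
Cell spans 0.00833333° lon × 0.00416667° lat.
west 5.59167° E, east 5.60000° E.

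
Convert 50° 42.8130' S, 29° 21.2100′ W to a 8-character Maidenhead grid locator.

Offset from 180°W / 90°S: lon 150.64650°, lat 39.28645°.
Field (20°×10°, letters A–R): 150.64650/20 → 7 → H, 39.28645/10 → 3 → D; chars HD.
Square (2°×1°, digits 0–9): 10.64650/2 → 5, 9.28645/1 → 9; chars 59.
Subsquare (5′×2.5′, letters a–x): 0.64650/0.0833333 → 7 → h, 0.28645/0.0416667 → 6 → g; chars hg.
Extended square (30″×15″, digits 0–9): 0.06317/0.00833333 → 7, 0.03645/0.00416667 → 8; chars 78.

HD59hg78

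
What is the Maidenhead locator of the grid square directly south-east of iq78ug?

IQ78vf

Longitude subsquare u = 20; +1 → 21 = v.
Latitude subsquare g = 6; −1 → 5 = f.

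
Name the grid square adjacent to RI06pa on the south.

RI05px

Latitude subsquare a = 0; −1 → -1, wraps to 23 = x, carry into square.
Latitude square 6; −1 → 5.
The longitude characters are unchanged.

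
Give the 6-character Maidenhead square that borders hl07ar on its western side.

Longitude subsquare a = 0; −1 → -1, wraps to 23 = x, carry into square.
Longitude square 0; −1 → -1, wraps to 9, carry into field.
Longitude field H = 7; −1 → 6 = G.
The latitude characters are unchanged.

GL97xr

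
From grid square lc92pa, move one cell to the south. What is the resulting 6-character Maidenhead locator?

Latitude subsquare a = 0; −1 → -1, wraps to 23 = x, carry into square.
Latitude square 2; −1 → 1.
The longitude characters are unchanged.

LC91px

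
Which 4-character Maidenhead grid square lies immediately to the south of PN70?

PM79

Latitude square 0; −1 → -1, wraps to 9, carry into field.
Latitude field N = 13; −1 → 12 = M.
The longitude characters are unchanged.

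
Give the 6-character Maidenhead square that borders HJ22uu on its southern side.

HJ22ut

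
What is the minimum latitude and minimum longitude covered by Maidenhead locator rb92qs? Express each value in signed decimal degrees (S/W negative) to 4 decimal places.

-77.2500, 179.3333

Field R=17, B=1: +17·20° lon, +1·10° lat → SW at lon 160°, lat -80°.
Square 9, 2: +9·2° lon, +2·1° lat → SW at lon 178°, lat -78°.
Subsquare q=16, s=18: +16·0.0833333° lon, +18·0.0416667° lat → SW at lon 179.333°, lat -77.25°.
latitude -77.2500, longitude 179.3333.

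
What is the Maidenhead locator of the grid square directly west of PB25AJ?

PB15xj

Longitude subsquare a = 0; −1 → -1, wraps to 23 = x, carry into square.
Longitude square 2; −1 → 1.
The latitude characters are unchanged.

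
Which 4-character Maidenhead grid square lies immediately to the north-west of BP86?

Longitude square 8; −1 → 7.
Latitude square 6; +1 → 7.

BP77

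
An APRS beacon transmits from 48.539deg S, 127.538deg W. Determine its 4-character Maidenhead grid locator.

CE61

Shift to the Maidenhead origin (180°W, 90°S): lon 52.46, lat 41.46.
Field: lon ⌊52.46/20⌋ = 2 → C; lat ⌊41.46/10⌋ = 4 → E.
Square: lon ⌊12.46/2⌋ = 6; lat ⌊1.46/1⌋ = 1.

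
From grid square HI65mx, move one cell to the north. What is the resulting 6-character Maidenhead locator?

HI66ma

Latitude subsquare x = 23; +1 → 24, wraps to 0 = a, carry into square.
Latitude square 5; +1 → 6.
The longitude characters are unchanged.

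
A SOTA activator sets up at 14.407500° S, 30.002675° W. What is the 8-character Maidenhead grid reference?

Shift to the Maidenhead origin (180°W, 90°S): lon 149.99732, lat 75.59250.
Field: 149.99732/20 → 7 → H, 75.59250/10 → 7 → H; chars HH.
Square: 9.99732/2 → 4, 5.59250/1 → 5; chars 45.
Subsquare: 1.99732/0.0833333 → 23 → x, 0.59250/0.0416667 → 14 → o; chars xo.
Extended square: 0.08066/0.00833333 → 9, 0.00917/0.00416667 → 2; chars 92.

HH45xo92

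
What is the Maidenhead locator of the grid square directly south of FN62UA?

FN61ux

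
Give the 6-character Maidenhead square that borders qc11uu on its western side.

QC11tu

Longitude subsquare u = 20; −1 → 19 = t.
The latitude characters are unchanged.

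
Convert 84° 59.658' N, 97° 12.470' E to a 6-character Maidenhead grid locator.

Add 180° to longitude and 90° to latitude: 277.2078, 174.9943.
Field: lon ⌊277.2078/20⌋ = 13 → N; lat ⌊174.9943/10⌋ = 17 → R.
Square: lon ⌊17.2078/2⌋ = 8; lat ⌊4.9943/1⌋ = 4.
Subsquare: lon ⌊1.2078/0.0833333⌋ = 14 → o; lat ⌊0.9943/0.0416667⌋ = 23 → x.

NR84ox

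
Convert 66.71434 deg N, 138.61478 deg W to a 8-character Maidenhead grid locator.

CP06qr61

Offset from 180°W / 90°S: lon 41.38522°, lat 156.71434°.
Field: 41.38522/20 → 2 → C, 156.71434/10 → 15 → P; chars CP.
Square: 1.38522/2 → 0, 6.71434/1 → 6; chars 06.
Subsquare: 1.38522/0.0833333 → 16 → q, 0.71434/0.0416667 → 17 → r; chars qr.
Extended square: 0.05189/0.00833333 → 6, 0.00601/0.00416667 → 1; chars 61.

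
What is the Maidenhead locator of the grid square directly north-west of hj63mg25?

Longitude extended square 2; −1 → 1.
Latitude extended square 5; +1 → 6.

HJ63mg16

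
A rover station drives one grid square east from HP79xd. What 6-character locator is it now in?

Longitude subsquare x = 23; +1 → 24, wraps to 0 = a, carry into square.
Longitude square 7; +1 → 8.
The latitude characters are unchanged.

HP89ad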